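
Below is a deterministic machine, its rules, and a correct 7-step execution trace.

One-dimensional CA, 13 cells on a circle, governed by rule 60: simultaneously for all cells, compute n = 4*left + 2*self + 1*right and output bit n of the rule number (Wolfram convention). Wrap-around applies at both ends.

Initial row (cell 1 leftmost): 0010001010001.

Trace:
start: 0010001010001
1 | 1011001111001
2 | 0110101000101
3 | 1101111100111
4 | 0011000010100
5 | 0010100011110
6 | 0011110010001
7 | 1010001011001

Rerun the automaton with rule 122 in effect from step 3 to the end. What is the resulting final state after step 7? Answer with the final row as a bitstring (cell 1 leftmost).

0000111101111

(re-executing steps 3..7 under rule 122; state before step 3: 0110101000101)
3 | 1111010101010
4 | 1001101010101
5 | 1111110101011
6 | 0000011010110
7 | 0000111101111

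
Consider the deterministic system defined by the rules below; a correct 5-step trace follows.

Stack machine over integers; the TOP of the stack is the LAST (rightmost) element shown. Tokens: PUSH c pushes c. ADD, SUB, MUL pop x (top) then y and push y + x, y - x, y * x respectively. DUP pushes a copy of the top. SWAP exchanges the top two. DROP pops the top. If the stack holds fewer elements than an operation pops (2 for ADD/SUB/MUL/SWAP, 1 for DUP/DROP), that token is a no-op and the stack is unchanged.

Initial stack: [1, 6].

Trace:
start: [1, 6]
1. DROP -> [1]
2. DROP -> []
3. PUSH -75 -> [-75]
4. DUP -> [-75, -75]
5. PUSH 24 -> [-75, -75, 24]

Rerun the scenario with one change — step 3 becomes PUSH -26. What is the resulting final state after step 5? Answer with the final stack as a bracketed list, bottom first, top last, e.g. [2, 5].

[-26, -26, 24]

(re-executing from step 3 with the substitution; state before step 3: [])
3. PUSH -26 -> [-26]
4. DUP -> [-26, -26]
5. PUSH 24 -> [-26, -26, 24]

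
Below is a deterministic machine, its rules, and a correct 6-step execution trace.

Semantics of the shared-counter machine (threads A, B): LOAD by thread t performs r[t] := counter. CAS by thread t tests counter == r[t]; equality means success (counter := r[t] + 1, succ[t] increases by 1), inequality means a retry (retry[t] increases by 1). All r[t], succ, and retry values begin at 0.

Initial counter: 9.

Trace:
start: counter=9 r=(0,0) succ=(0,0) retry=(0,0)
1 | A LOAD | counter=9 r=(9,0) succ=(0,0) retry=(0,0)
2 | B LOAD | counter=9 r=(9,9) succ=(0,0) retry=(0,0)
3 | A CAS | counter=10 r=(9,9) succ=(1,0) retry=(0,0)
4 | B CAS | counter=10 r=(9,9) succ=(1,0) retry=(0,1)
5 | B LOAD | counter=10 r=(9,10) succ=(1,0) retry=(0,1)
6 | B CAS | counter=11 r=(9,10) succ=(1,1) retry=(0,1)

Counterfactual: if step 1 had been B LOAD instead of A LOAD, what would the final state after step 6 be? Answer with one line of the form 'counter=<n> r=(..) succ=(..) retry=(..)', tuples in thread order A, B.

counter=11 r=(0,10) succ=(0,2) retry=(1,0)

(re-executing from step 1 with the substitution; state before step 1: counter=9 r=(0,0) succ=(0,0) retry=(0,0))
1 | B LOAD | counter=9 r=(0,9) succ=(0,0) retry=(0,0)
2 | B LOAD | counter=9 r=(0,9) succ=(0,0) retry=(0,0)
3 | A CAS | counter=9 r=(0,9) succ=(0,0) retry=(1,0)
4 | B CAS | counter=10 r=(0,9) succ=(0,1) retry=(1,0)
5 | B LOAD | counter=10 r=(0,10) succ=(0,1) retry=(1,0)
6 | B CAS | counter=11 r=(0,10) succ=(0,2) retry=(1,0)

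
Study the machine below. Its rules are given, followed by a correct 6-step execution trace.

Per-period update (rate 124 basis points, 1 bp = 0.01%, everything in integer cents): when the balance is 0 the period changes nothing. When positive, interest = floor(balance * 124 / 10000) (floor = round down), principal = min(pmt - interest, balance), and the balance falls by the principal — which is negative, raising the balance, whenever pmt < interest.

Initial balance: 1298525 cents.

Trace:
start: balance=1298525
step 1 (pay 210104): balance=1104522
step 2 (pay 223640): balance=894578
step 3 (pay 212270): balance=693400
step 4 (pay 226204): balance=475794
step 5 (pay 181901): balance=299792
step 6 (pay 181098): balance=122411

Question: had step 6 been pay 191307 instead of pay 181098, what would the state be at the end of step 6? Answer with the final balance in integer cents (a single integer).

112202

(re-executing from step 6 with the substitution; state before step 6: balance=299792)
step 6 (pay 191307): balance=112202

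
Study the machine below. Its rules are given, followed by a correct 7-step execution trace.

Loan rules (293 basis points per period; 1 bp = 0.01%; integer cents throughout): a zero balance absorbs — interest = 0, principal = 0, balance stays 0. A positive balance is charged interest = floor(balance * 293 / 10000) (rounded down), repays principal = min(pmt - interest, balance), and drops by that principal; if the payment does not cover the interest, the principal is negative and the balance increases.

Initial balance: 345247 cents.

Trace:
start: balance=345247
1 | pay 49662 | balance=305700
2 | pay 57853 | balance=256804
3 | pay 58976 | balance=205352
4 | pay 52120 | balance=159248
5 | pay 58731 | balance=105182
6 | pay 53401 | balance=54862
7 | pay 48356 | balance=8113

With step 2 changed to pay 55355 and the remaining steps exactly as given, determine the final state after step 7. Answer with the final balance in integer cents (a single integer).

(re-executing from step 2 with the substitution; state before step 2: balance=305700)
2 | pay 55355 | balance=259302
3 | pay 58976 | balance=207923
4 | pay 52120 | balance=161895
5 | pay 58731 | balance=107907
6 | pay 53401 | balance=57667
7 | pay 48356 | balance=11000

11000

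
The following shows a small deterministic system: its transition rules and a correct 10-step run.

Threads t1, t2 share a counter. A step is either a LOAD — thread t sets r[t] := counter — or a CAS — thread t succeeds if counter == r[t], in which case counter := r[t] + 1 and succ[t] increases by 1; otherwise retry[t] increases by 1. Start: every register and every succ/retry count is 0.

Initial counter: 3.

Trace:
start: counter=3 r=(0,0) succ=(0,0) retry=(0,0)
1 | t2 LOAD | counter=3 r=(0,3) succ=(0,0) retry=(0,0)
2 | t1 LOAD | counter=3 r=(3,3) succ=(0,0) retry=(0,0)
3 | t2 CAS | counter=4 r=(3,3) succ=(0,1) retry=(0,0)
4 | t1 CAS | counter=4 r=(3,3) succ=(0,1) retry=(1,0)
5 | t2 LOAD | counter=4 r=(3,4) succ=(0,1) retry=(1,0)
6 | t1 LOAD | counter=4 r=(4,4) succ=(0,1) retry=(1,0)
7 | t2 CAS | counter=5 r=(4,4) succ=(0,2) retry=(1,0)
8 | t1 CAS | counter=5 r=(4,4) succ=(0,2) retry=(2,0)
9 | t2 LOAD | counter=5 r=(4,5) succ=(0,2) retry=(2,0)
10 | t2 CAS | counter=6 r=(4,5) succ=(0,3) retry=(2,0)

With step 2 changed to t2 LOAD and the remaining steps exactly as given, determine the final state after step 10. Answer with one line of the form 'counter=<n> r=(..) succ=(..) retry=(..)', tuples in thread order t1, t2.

(re-executing from step 2 with the substitution; state before step 2: counter=3 r=(0,3) succ=(0,0) retry=(0,0))
2 | t2 LOAD | counter=3 r=(0,3) succ=(0,0) retry=(0,0)
3 | t2 CAS | counter=4 r=(0,3) succ=(0,1) retry=(0,0)
4 | t1 CAS | counter=4 r=(0,3) succ=(0,1) retry=(1,0)
5 | t2 LOAD | counter=4 r=(0,4) succ=(0,1) retry=(1,0)
6 | t1 LOAD | counter=4 r=(4,4) succ=(0,1) retry=(1,0)
7 | t2 CAS | counter=5 r=(4,4) succ=(0,2) retry=(1,0)
8 | t1 CAS | counter=5 r=(4,4) succ=(0,2) retry=(2,0)
9 | t2 LOAD | counter=5 r=(4,5) succ=(0,2) retry=(2,0)
10 | t2 CAS | counter=6 r=(4,5) succ=(0,3) retry=(2,0)

counter=6 r=(4,5) succ=(0,3) retry=(2,0)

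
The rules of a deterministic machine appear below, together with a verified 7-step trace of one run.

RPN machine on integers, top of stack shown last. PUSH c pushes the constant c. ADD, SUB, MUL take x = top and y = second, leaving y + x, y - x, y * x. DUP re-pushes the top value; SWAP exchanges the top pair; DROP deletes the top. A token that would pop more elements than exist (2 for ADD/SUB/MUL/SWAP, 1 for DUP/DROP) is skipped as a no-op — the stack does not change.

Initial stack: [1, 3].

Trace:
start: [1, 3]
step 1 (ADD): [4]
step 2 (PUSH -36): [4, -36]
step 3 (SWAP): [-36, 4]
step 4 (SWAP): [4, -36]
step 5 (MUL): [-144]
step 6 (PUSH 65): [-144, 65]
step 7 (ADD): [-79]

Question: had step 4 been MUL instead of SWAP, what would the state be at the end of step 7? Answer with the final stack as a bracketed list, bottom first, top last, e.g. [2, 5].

(re-executing from step 4 with the substitution; state before step 4: [-36, 4])
step 4 (MUL): [-144]
step 5 (MUL): [-144]
step 6 (PUSH 65): [-144, 65]
step 7 (ADD): [-79]

[-79]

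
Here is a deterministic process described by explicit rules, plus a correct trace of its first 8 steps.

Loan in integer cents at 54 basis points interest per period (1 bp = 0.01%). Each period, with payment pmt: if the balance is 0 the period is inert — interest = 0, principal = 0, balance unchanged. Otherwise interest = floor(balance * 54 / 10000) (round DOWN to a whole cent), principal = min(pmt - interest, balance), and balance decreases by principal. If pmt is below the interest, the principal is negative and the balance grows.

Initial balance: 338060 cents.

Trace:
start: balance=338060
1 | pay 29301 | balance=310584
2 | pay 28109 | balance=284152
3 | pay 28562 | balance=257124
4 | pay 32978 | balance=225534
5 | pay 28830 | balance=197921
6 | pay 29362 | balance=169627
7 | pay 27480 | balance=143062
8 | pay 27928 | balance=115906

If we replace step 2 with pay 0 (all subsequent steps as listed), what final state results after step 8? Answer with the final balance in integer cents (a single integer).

144941

(re-executing from step 2 with the substitution; state before step 2: balance=310584)
2 | pay 0 | balance=312261
3 | pay 28562 | balance=285385
4 | pay 32978 | balance=253948
5 | pay 28830 | balance=226489
6 | pay 29362 | balance=198350
7 | pay 27480 | balance=171941
8 | pay 27928 | balance=144941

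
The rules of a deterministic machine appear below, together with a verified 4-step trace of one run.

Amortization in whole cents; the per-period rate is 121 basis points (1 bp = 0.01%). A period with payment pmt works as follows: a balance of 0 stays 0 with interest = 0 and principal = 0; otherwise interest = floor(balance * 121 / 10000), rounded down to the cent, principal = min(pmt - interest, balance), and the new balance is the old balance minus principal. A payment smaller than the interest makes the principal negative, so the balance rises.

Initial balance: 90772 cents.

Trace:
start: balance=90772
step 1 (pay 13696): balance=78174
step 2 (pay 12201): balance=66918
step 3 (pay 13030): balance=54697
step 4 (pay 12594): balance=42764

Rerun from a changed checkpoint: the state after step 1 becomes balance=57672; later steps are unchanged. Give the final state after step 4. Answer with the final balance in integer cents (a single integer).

21509

state after step 1 := balance=57672
step 2 (pay 12201): balance=46168
step 3 (pay 13030): balance=33696
step 4 (pay 12594): balance=21509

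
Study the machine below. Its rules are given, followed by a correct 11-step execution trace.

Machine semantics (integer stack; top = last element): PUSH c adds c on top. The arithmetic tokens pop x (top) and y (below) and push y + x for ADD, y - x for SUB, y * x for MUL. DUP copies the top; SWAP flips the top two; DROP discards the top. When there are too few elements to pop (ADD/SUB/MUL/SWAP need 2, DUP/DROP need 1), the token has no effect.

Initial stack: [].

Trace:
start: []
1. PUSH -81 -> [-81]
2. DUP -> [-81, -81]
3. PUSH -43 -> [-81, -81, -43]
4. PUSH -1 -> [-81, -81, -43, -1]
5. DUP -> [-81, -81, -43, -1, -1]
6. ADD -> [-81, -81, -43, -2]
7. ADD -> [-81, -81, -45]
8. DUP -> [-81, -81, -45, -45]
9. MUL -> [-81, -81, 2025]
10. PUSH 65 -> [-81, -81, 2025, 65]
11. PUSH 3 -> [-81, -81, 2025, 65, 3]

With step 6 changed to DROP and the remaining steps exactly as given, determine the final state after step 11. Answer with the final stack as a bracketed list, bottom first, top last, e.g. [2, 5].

[-81, -81, 1936, 65, 3]

(re-executing from step 6 with the substitution; state before step 6: [-81, -81, -43, -1, -1])
6. DROP -> [-81, -81, -43, -1]
7. ADD -> [-81, -81, -44]
8. DUP -> [-81, -81, -44, -44]
9. MUL -> [-81, -81, 1936]
10. PUSH 65 -> [-81, -81, 1936, 65]
11. PUSH 3 -> [-81, -81, 1936, 65, 3]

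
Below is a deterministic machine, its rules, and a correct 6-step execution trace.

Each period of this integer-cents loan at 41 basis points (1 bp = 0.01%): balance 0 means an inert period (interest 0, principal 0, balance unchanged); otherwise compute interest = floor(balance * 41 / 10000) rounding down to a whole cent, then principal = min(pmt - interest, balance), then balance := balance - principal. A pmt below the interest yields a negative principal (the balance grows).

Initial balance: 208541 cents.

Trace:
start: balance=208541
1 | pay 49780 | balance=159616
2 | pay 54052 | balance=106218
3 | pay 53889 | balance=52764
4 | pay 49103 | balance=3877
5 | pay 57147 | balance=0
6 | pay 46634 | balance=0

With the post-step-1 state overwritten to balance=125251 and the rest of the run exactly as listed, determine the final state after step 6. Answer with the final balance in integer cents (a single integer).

0

state after step 1 := balance=125251
2 | pay 54052 | balance=71712
3 | pay 53889 | balance=18117
4 | pay 49103 | balance=0
5 | pay 57147 | balance=0
6 | pay 46634 | balance=0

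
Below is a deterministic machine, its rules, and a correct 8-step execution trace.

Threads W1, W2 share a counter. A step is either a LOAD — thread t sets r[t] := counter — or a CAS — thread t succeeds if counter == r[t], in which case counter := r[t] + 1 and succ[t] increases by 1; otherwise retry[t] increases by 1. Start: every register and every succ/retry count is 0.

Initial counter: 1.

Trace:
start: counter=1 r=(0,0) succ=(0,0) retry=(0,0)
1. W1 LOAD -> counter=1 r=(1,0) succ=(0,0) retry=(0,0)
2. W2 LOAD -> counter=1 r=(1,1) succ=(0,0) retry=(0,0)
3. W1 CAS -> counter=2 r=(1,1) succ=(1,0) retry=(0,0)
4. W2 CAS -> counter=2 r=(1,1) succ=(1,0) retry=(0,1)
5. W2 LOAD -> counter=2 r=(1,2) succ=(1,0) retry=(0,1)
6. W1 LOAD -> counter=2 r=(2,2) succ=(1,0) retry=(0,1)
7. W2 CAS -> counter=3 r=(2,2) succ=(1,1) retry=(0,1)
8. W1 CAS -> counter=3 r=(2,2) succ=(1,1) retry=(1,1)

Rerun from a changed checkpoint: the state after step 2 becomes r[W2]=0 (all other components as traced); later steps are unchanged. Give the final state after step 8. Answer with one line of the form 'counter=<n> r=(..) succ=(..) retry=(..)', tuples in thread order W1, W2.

state after step 2 := counter=1 r=(1,0) succ=(0,0) retry=(0,0)
3. W1 CAS -> counter=2 r=(1,0) succ=(1,0) retry=(0,0)
4. W2 CAS -> counter=2 r=(1,0) succ=(1,0) retry=(0,1)
5. W2 LOAD -> counter=2 r=(1,2) succ=(1,0) retry=(0,1)
6. W1 LOAD -> counter=2 r=(2,2) succ=(1,0) retry=(0,1)
7. W2 CAS -> counter=3 r=(2,2) succ=(1,1) retry=(0,1)
8. W1 CAS -> counter=3 r=(2,2) succ=(1,1) retry=(1,1)

counter=3 r=(2,2) succ=(1,1) retry=(1,1)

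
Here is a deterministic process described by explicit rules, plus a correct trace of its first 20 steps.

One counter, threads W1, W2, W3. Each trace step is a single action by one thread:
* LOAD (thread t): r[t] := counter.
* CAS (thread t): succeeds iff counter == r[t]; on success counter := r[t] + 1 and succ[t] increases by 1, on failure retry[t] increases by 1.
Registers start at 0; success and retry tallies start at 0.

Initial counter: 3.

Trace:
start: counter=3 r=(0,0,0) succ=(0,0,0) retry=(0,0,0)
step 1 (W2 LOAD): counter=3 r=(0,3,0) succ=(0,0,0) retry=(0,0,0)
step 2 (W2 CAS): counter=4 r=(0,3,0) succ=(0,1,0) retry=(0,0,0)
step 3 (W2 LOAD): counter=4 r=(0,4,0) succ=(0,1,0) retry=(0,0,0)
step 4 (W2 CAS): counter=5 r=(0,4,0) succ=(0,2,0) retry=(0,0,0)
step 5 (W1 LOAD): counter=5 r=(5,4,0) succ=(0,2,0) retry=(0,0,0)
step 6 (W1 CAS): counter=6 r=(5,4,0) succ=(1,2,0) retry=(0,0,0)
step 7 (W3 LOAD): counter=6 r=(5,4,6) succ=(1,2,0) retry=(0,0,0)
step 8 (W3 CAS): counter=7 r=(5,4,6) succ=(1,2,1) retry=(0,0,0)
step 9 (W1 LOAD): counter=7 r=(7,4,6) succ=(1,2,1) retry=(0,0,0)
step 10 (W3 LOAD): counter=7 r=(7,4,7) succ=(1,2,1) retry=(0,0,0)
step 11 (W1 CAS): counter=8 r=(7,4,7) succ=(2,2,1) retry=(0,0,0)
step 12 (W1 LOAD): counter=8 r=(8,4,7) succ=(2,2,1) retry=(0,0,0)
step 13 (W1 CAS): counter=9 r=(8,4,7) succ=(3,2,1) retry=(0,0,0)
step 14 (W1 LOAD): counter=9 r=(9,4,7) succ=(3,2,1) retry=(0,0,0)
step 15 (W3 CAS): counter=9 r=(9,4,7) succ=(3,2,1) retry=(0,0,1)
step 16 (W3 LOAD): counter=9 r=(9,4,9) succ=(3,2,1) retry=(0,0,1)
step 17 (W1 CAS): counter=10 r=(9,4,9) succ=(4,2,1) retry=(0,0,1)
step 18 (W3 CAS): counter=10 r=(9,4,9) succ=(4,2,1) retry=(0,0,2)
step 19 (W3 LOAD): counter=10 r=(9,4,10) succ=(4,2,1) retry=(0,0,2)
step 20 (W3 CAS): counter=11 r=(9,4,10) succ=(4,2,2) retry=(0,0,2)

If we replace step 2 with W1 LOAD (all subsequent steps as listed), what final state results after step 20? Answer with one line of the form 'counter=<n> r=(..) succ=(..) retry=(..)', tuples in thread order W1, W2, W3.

(re-executing from step 2 with the substitution; state before step 2: counter=3 r=(0,3,0) succ=(0,0,0) retry=(0,0,0))
step 2 (W1 LOAD): counter=3 r=(3,3,0) succ=(0,0,0) retry=(0,0,0)
step 3 (W2 LOAD): counter=3 r=(3,3,0) succ=(0,0,0) retry=(0,0,0)
step 4 (W2 CAS): counter=4 r=(3,3,0) succ=(0,1,0) retry=(0,0,0)
step 5 (W1 LOAD): counter=4 r=(4,3,0) succ=(0,1,0) retry=(0,0,0)
step 6 (W1 CAS): counter=5 r=(4,3,0) succ=(1,1,0) retry=(0,0,0)
step 7 (W3 LOAD): counter=5 r=(4,3,5) succ=(1,1,0) retry=(0,0,0)
step 8 (W3 CAS): counter=6 r=(4,3,5) succ=(1,1,1) retry=(0,0,0)
step 9 (W1 LOAD): counter=6 r=(6,3,5) succ=(1,1,1) retry=(0,0,0)
step 10 (W3 LOAD): counter=6 r=(6,3,6) succ=(1,1,1) retry=(0,0,0)
step 11 (W1 CAS): counter=7 r=(6,3,6) succ=(2,1,1) retry=(0,0,0)
step 12 (W1 LOAD): counter=7 r=(7,3,6) succ=(2,1,1) retry=(0,0,0)
step 13 (W1 CAS): counter=8 r=(7,3,6) succ=(3,1,1) retry=(0,0,0)
step 14 (W1 LOAD): counter=8 r=(8,3,6) succ=(3,1,1) retry=(0,0,0)
step 15 (W3 CAS): counter=8 r=(8,3,6) succ=(3,1,1) retry=(0,0,1)
step 16 (W3 LOAD): counter=8 r=(8,3,8) succ=(3,1,1) retry=(0,0,1)
step 17 (W1 CAS): counter=9 r=(8,3,8) succ=(4,1,1) retry=(0,0,1)
step 18 (W3 CAS): counter=9 r=(8,3,8) succ=(4,1,1) retry=(0,0,2)
step 19 (W3 LOAD): counter=9 r=(8,3,9) succ=(4,1,1) retry=(0,0,2)
step 20 (W3 CAS): counter=10 r=(8,3,9) succ=(4,1,2) retry=(0,0,2)

counter=10 r=(8,3,9) succ=(4,1,2) retry=(0,0,2)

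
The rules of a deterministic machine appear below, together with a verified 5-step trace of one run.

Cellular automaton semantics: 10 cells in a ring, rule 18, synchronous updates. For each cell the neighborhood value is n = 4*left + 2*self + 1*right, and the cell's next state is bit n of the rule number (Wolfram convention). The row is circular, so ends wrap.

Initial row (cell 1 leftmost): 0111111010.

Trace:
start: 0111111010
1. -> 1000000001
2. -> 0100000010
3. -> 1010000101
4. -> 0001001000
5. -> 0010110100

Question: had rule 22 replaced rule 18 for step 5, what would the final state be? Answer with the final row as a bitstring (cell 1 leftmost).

0011111100

(re-executing step 5 under rule 22; state before step 5: 0001001000)
5. -> 0011111100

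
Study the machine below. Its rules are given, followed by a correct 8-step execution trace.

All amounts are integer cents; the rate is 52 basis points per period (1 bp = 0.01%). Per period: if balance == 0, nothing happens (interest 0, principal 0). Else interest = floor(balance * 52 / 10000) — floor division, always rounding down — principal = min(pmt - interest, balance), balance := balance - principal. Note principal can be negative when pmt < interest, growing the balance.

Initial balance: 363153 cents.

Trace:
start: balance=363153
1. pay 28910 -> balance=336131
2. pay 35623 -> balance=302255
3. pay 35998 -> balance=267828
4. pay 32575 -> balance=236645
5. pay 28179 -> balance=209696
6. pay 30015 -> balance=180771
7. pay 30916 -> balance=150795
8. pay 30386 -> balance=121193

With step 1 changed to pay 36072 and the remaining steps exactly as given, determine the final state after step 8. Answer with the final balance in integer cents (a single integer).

113766

(re-executing from step 1 with the substitution; state before step 1: balance=363153)
1. pay 36072 -> balance=328969
2. pay 35623 -> balance=295056
3. pay 35998 -> balance=260592
4. pay 32575 -> balance=229372
5. pay 28179 -> balance=202385
6. pay 30015 -> balance=173422
7. pay 30916 -> balance=143407
8. pay 30386 -> balance=113766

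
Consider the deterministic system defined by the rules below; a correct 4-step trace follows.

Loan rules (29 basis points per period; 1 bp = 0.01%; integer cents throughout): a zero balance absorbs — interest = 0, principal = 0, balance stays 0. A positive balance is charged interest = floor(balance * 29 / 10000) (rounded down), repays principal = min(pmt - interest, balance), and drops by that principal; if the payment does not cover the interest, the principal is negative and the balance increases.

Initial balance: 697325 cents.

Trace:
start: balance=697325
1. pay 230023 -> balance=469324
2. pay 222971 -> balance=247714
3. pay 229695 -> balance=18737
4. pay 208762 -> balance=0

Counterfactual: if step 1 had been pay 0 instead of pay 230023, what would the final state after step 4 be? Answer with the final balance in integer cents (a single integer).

42059

(re-executing from step 1 with the substitution; state before step 1: balance=697325)
1. pay 0 -> balance=699347
2. pay 222971 -> balance=478404
3. pay 229695 -> balance=250096
4. pay 208762 -> balance=42059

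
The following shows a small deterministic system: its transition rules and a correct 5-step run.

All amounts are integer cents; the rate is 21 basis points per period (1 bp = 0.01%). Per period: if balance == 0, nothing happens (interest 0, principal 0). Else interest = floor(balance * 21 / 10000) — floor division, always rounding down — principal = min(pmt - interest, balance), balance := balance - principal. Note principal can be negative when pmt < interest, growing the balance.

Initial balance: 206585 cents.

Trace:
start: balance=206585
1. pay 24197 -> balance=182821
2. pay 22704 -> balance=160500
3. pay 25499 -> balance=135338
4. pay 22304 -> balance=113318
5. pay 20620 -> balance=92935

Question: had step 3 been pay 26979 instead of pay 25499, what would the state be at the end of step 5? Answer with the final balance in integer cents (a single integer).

(re-executing from step 3 with the substitution; state before step 3: balance=160500)
3. pay 26979 -> balance=133858
4. pay 22304 -> balance=111835
5. pay 20620 -> balance=91449

91449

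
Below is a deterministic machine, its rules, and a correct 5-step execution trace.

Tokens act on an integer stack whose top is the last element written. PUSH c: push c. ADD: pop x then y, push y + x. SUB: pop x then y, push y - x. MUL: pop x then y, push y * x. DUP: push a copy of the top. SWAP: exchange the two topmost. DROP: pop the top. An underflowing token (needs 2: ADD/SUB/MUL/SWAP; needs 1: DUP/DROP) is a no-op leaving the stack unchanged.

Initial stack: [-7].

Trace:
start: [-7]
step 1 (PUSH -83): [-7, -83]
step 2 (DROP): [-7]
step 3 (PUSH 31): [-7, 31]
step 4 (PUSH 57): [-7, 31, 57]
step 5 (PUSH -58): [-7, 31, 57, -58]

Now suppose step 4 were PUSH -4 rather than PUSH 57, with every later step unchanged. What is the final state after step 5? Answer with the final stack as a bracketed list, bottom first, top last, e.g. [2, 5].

[-7, 31, -4, -58]

(re-executing from step 4 with the substitution; state before step 4: [-7, 31])
step 4 (PUSH -4): [-7, 31, -4]
step 5 (PUSH -58): [-7, 31, -4, -58]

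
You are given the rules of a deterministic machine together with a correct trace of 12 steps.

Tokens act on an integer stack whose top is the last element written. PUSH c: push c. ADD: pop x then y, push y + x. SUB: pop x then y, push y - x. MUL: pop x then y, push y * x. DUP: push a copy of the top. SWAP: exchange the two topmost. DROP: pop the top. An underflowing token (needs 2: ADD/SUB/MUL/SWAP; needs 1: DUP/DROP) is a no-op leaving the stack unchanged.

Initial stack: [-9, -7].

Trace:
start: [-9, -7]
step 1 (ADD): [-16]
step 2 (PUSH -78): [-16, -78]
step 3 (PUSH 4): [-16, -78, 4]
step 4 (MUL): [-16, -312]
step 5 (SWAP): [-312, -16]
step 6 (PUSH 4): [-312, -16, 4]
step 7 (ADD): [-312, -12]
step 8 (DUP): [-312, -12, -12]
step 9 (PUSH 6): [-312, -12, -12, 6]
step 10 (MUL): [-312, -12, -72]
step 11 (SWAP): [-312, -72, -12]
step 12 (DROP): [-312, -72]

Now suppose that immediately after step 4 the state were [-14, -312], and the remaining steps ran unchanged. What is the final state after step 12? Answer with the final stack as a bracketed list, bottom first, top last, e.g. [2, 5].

state after step 4 := [-14, -312]
step 5 (SWAP): [-312, -14]
step 6 (PUSH 4): [-312, -14, 4]
step 7 (ADD): [-312, -10]
step 8 (DUP): [-312, -10, -10]
step 9 (PUSH 6): [-312, -10, -10, 6]
step 10 (MUL): [-312, -10, -60]
step 11 (SWAP): [-312, -60, -10]
step 12 (DROP): [-312, -60]

[-312, -60]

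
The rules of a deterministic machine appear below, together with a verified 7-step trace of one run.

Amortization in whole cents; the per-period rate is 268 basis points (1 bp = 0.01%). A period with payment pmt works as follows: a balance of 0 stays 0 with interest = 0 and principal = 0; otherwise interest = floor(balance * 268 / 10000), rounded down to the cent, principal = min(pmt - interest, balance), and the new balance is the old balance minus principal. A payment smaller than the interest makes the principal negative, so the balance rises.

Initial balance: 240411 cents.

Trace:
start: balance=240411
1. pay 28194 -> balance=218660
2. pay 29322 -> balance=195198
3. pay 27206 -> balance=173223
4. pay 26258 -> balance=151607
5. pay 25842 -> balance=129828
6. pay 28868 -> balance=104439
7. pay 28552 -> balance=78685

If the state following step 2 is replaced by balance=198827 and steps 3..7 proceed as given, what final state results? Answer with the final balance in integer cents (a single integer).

state after step 2 := balance=198827
3. pay 27206 -> balance=176949
4. pay 26258 -> balance=155433
5. pay 25842 -> balance=133756
6. pay 28868 -> balance=108472
7. pay 28552 -> balance=82827

82827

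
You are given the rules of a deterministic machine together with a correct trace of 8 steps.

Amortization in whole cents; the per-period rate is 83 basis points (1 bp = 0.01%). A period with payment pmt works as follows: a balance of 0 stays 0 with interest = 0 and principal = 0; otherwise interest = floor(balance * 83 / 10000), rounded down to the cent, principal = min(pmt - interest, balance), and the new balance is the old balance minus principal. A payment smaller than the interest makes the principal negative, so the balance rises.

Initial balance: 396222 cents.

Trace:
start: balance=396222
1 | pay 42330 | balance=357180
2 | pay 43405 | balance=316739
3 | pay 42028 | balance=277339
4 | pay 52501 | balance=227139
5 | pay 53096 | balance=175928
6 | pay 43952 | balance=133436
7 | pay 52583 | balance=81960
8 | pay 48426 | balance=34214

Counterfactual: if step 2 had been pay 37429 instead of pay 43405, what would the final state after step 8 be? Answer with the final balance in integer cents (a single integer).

(re-executing from step 2 with the substitution; state before step 2: balance=357180)
2 | pay 37429 | balance=322715
3 | pay 42028 | balance=283365
4 | pay 52501 | balance=233215
5 | pay 53096 | balance=182054
6 | pay 43952 | balance=139613
7 | pay 52583 | balance=88188
8 | pay 48426 | balance=40493

40493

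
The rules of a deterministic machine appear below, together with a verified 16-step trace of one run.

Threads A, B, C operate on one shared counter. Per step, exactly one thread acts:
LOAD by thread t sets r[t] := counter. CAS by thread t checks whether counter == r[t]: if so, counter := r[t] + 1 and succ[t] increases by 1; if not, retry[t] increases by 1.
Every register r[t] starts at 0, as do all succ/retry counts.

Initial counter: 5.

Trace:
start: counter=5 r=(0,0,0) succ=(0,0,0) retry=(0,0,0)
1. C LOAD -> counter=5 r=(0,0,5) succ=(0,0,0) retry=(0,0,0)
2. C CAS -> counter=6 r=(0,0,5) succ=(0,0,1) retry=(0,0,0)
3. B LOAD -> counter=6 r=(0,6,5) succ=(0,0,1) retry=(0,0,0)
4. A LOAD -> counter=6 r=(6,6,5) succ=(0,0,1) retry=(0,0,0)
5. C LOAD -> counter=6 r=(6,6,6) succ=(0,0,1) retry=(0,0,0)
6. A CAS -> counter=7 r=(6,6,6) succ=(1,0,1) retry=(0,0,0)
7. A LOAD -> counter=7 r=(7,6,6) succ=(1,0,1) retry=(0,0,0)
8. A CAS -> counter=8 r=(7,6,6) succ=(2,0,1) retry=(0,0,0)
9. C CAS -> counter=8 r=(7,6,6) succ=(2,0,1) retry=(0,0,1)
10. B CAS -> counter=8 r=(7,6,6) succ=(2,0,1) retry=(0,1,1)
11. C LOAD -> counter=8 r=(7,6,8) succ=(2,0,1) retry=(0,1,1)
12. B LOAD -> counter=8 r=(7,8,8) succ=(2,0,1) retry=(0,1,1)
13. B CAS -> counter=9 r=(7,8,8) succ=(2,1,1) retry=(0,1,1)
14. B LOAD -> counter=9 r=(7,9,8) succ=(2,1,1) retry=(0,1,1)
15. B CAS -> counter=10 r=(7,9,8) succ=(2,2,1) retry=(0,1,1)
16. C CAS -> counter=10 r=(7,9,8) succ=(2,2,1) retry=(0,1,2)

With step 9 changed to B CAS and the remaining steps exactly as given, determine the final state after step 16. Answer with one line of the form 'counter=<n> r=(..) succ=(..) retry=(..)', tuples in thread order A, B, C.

counter=10 r=(7,9,8) succ=(2,2,1) retry=(0,2,1)

(re-executing from step 9 with the substitution; state before step 9: counter=8 r=(7,6,6) succ=(2,0,1) retry=(0,0,0))
9. B CAS -> counter=8 r=(7,6,6) succ=(2,0,1) retry=(0,1,0)
10. B CAS -> counter=8 r=(7,6,6) succ=(2,0,1) retry=(0,2,0)
11. C LOAD -> counter=8 r=(7,6,8) succ=(2,0,1) retry=(0,2,0)
12. B LOAD -> counter=8 r=(7,8,8) succ=(2,0,1) retry=(0,2,0)
13. B CAS -> counter=9 r=(7,8,8) succ=(2,1,1) retry=(0,2,0)
14. B LOAD -> counter=9 r=(7,9,8) succ=(2,1,1) retry=(0,2,0)
15. B CAS -> counter=10 r=(7,9,8) succ=(2,2,1) retry=(0,2,0)
16. C CAS -> counter=10 r=(7,9,8) succ=(2,2,1) retry=(0,2,1)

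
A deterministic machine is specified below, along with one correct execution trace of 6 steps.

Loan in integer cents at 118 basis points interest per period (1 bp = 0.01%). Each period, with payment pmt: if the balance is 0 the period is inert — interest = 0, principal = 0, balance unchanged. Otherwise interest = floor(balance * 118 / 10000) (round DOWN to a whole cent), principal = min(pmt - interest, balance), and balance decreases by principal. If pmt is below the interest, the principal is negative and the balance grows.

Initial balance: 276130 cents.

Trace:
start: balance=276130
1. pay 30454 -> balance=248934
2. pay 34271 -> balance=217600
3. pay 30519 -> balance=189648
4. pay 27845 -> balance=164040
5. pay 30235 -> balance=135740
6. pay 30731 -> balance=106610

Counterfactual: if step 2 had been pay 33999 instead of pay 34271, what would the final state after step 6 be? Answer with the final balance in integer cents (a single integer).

106896

(re-executing from step 2 with the substitution; state before step 2: balance=248934)
2. pay 33999 -> balance=217872
3. pay 30519 -> balance=189923
4. pay 27845 -> balance=164319
5. pay 30235 -> balance=136022
6. pay 30731 -> balance=106896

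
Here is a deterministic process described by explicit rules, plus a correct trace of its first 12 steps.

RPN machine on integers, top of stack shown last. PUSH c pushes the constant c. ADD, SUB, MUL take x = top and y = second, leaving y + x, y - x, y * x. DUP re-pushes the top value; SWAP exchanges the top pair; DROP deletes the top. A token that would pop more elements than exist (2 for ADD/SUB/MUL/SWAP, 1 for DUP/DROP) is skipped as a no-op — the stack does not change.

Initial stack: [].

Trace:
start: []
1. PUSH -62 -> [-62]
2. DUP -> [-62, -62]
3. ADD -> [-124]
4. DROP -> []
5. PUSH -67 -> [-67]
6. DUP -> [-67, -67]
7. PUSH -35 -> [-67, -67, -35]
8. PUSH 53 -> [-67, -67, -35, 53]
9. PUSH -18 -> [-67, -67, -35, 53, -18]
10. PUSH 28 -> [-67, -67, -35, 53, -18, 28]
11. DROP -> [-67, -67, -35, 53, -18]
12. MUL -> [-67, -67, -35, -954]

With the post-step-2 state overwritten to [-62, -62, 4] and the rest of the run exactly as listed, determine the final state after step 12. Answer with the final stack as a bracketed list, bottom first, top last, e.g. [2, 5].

[-62, -67, -67, -35, -954]

state after step 2 := [-62, -62, 4]
3. ADD -> [-62, -58]
4. DROP -> [-62]
5. PUSH -67 -> [-62, -67]
6. DUP -> [-62, -67, -67]
7. PUSH -35 -> [-62, -67, -67, -35]
8. PUSH 53 -> [-62, -67, -67, -35, 53]
9. PUSH -18 -> [-62, -67, -67, -35, 53, -18]
10. PUSH 28 -> [-62, -67, -67, -35, 53, -18, 28]
11. DROP -> [-62, -67, -67, -35, 53, -18]
12. MUL -> [-62, -67, -67, -35, -954]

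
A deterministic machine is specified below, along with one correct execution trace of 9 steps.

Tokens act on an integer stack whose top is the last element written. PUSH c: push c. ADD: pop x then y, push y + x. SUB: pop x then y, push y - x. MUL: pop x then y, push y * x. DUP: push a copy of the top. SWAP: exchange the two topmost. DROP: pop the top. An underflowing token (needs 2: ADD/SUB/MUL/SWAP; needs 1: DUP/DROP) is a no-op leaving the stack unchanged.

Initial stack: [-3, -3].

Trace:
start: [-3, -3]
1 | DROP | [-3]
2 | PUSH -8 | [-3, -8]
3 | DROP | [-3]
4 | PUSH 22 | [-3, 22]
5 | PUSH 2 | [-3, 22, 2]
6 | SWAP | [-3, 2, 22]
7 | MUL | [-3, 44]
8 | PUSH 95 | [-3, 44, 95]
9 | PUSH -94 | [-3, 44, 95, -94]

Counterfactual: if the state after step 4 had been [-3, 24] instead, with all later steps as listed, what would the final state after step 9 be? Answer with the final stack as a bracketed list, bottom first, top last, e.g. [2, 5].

[-3, 48, 95, -94]

state after step 4 := [-3, 24]
5 | PUSH 2 | [-3, 24, 2]
6 | SWAP | [-3, 2, 24]
7 | MUL | [-3, 48]
8 | PUSH 95 | [-3, 48, 95]
9 | PUSH -94 | [-3, 48, 95, -94]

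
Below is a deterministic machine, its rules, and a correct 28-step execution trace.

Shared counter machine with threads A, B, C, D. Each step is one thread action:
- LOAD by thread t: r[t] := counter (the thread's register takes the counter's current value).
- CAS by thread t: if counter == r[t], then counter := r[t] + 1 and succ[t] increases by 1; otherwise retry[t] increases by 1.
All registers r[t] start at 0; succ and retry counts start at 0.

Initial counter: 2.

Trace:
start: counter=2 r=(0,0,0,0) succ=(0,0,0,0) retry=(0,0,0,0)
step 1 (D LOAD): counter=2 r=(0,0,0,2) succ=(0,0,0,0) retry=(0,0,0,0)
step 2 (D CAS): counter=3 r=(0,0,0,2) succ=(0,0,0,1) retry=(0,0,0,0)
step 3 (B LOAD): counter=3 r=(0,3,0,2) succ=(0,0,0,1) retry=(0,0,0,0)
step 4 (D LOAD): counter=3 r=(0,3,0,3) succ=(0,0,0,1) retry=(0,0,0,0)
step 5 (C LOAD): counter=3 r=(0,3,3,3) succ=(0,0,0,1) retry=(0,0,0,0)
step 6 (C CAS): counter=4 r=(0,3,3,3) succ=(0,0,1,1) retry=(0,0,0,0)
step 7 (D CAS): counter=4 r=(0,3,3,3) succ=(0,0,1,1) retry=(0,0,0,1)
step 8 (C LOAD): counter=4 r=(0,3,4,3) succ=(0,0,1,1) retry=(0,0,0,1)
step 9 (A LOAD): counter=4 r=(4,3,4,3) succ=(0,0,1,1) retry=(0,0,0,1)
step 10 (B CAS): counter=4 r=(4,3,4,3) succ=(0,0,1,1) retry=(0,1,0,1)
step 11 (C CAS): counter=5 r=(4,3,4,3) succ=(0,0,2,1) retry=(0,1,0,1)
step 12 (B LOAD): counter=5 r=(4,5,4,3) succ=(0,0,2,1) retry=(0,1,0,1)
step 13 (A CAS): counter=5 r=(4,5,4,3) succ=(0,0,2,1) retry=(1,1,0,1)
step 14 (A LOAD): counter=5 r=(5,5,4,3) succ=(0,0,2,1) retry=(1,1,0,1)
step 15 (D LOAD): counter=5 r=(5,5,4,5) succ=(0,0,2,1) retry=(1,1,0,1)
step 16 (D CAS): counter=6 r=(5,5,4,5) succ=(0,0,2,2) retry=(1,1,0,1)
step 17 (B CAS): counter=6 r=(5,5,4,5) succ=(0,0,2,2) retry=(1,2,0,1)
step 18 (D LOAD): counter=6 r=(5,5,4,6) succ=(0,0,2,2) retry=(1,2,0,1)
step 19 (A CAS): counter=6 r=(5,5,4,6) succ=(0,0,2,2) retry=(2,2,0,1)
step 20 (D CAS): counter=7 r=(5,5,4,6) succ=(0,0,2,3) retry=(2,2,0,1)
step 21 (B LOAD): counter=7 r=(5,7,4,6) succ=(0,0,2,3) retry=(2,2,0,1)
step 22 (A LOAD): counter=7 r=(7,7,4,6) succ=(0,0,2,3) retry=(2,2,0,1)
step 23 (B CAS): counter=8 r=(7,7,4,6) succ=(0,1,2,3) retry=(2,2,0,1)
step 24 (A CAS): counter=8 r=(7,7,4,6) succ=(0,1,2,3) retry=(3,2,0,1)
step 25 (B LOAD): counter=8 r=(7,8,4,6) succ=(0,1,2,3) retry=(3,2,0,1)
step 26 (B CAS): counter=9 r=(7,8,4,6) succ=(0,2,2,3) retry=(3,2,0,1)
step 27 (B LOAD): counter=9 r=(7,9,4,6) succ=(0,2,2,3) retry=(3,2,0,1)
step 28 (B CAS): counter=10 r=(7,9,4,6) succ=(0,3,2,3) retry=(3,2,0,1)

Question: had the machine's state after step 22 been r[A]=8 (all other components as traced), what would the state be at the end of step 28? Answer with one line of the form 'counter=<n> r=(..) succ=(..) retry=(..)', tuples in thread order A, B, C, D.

counter=11 r=(8,10,4,6) succ=(1,3,2,3) retry=(2,2,0,1)

state after step 22 := counter=7 r=(8,7,4,6) succ=(0,0,2,3) retry=(2,2,0,1)
step 23 (B CAS): counter=8 r=(8,7,4,6) succ=(0,1,2,3) retry=(2,2,0,1)
step 24 (A CAS): counter=9 r=(8,7,4,6) succ=(1,1,2,3) retry=(2,2,0,1)
step 25 (B LOAD): counter=9 r=(8,9,4,6) succ=(1,1,2,3) retry=(2,2,0,1)
step 26 (B CAS): counter=10 r=(8,9,4,6) succ=(1,2,2,3) retry=(2,2,0,1)
step 27 (B LOAD): counter=10 r=(8,10,4,6) succ=(1,2,2,3) retry=(2,2,0,1)
step 28 (B CAS): counter=11 r=(8,10,4,6) succ=(1,3,2,3) retry=(2,2,0,1)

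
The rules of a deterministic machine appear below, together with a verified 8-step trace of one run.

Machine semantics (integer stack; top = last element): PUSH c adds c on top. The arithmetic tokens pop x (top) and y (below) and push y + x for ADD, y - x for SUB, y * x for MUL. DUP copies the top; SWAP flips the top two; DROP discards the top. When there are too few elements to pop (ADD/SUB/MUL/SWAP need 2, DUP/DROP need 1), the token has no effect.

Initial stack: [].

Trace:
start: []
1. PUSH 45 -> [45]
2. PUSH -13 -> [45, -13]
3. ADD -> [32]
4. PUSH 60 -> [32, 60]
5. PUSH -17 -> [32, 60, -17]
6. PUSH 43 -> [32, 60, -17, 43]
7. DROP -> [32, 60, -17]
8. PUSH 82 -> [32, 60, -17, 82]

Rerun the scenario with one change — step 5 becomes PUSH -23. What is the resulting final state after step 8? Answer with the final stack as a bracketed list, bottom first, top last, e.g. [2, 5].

(re-executing from step 5 with the substitution; state before step 5: [32, 60])
5. PUSH -23 -> [32, 60, -23]
6. PUSH 43 -> [32, 60, -23, 43]
7. DROP -> [32, 60, -23]
8. PUSH 82 -> [32, 60, -23, 82]

[32, 60, -23, 82]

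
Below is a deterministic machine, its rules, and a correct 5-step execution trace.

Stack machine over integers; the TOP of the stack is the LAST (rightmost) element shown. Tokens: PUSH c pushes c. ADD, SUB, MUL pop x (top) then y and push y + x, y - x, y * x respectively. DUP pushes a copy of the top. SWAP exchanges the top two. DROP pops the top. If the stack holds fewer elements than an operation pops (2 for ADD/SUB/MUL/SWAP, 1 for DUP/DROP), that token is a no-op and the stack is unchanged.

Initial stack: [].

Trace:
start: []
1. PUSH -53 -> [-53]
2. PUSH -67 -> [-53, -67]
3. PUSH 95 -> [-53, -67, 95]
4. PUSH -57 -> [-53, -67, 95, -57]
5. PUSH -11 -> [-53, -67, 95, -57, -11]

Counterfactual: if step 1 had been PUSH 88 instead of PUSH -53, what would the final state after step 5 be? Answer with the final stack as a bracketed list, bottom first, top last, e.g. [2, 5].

[88, -67, 95, -57, -11]

(re-executing from step 1 with the substitution; state before step 1: [])
1. PUSH 88 -> [88]
2. PUSH -67 -> [88, -67]
3. PUSH 95 -> [88, -67, 95]
4. PUSH -57 -> [88, -67, 95, -57]
5. PUSH -11 -> [88, -67, 95, -57, -11]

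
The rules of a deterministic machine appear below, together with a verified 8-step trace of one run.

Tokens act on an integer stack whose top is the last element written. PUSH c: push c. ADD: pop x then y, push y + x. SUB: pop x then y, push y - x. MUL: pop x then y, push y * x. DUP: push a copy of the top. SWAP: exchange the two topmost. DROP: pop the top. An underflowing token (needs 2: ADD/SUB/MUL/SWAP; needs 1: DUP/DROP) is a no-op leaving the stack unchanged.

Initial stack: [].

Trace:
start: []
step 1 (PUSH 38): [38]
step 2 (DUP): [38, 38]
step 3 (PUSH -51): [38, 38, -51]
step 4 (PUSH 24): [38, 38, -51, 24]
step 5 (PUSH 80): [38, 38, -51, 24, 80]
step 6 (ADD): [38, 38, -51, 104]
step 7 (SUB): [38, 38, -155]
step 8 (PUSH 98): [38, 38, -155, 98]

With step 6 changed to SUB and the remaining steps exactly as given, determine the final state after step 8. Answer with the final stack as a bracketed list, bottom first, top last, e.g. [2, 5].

[38, 38, 5, 98]

(re-executing from step 6 with the substitution; state before step 6: [38, 38, -51, 24, 80])
step 6 (SUB): [38, 38, -51, -56]
step 7 (SUB): [38, 38, 5]
step 8 (PUSH 98): [38, 38, 5, 98]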